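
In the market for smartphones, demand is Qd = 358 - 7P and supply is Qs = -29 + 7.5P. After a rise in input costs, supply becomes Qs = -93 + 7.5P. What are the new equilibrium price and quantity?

Original equilibrium: P* = 774/29, Q* = 4964/29.
New equilibrium: 358 - 7P = -93 + 7.5P, so 451 = 14.5P and P' = 902/29; Q' = 358 − 7(902/29) = 4068/29.

P' = 902/29, Q' = 4068/29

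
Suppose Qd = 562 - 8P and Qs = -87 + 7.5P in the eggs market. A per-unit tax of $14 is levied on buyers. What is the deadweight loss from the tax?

Deadweight loss = 11760/31

Pre-tax equilibrium: P* = 1298/31, Q* = 7038/31.
Tax on buyers shifts demand to Qd = 562 − 8(P + 14) = 450 - 8P.
450 - 8P = -87 + 7.5P gives seller price Ps = 1074/31; buyers pay Pb = 1074/31 + 14 = 1508/31.
New quantity: Q = 562 − 8(1508/31) = 5358/31.
DWL = ½ × 14 × (7038/31 − 5358/31) = 11760/31.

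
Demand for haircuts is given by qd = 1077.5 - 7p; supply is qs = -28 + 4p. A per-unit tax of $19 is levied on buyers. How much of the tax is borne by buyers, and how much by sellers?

Buyers bear 76/11, sellers bear 133/11

Pre-tax equilibrium: p* = 100.5, q* = 374.
Tax on buyers shifts demand to qd = 1077.5 − 7(p + 19) = 944.5 - 7p.
944.5 - 7p = -28 + 4p gives seller price ps = 1945/22; buyers pay pb = 1945/22 + 19 = 2363/22.
New quantity: q = 1077.5 − 7(2363/22) = 3582/11.
Buyer burden = 2363/22 − 100.5 = 76/11; seller burden = 100.5 − 1945/22 = 133/11.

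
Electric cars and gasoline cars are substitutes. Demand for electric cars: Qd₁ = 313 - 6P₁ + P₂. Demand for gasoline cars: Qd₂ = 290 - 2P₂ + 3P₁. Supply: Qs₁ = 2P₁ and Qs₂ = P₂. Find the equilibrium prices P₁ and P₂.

Market 1: 313 - 6P₁ + P₂ = 2P₁ → 8P₁ - P₂ = 313.
Market 2: 3P₂ - 3P₁ = 290.
Eliminating P₂: 3×(1) + 1×(2) gives 21P₁ = 1229, so P₁ = 1229/21.
Back-substitute into (2): P₂ = (290 + 3×1229/21) / 3 = 3259/21.

P₁ = 1229/21, P₂ = 3259/21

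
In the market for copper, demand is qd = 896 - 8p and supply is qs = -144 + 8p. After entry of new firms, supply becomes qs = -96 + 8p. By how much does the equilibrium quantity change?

Δq = 24

Original equilibrium: p* = 65, q* = 376.
New equilibrium: 896 - 8p = -96 + 8p, so 992 = 16p and p' = 62; q' = 896 − 8(62) = 400.
Change in quantity: 400 − 376 = 24.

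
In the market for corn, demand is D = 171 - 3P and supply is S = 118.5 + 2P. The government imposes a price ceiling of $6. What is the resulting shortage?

Shortage = 22.5

Equilibrium price would be P* = 10.5, so the ceiling at 6 binds.
At P = 6: D = 171 − 3(6) = 153, S = 118.5 + 2(6) = 130.5.
Shortage = 153 − 130.5 = 22.5.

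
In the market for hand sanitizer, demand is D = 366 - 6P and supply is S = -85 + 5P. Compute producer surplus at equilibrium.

Producer surplus = 1440

Equilibrium: 366 - 6P = -85 + 5P gives P* = 41, Q* = 120.
Supply starts at P = 17 (where S = 0).
PS = ½(41 − 17)(120) = 1440.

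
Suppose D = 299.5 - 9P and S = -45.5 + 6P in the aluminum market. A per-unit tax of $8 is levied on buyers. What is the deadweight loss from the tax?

Deadweight loss = 115.2

Pre-tax equilibrium: P* = 23, Q* = 92.5.
Tax on buyers shifts demand to D = 299.5 − 9(P + 8) = 227.5 - 9P.
227.5 - 9P = -45.5 + 6P gives seller price Ps = 18.2; buyers pay Pb = 18.2 + 8 = 26.2.
New quantity: Q = 299.5 − 9(26.2) = 63.7.
DWL = ½ × 8 × (92.5 − 63.7) = 115.2.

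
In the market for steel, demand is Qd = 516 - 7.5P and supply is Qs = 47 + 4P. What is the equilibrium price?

P* = 938/23

Set Qd = Qs: 516 - 7.5P = 47 + 4P.
469 = 11.5P, so P* = 938/23.
Q* = 516 − 7.5(938/23) = 4833/23.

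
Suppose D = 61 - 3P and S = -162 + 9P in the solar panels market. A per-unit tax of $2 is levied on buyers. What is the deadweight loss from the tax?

Deadweight loss = 4.5

Pre-tax equilibrium: P* = 223/12, Q* = 5.25.
Tax on buyers shifts demand to D = 61 − 3(P + 2) = 55 - 3P.
55 - 3P = -162 + 9P gives seller price Ps = 217/12; buyers pay Pb = 217/12 + 2 = 241/12.
New quantity: Q = 61 − 3(241/12) = 0.75.
DWL = ½ × 2 × (5.25 − 0.75) = 4.5.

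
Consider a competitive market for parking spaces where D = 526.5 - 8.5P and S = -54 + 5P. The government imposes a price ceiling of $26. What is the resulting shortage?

Shortage = 229.5

Equilibrium price would be P* = 43, so the ceiling at 26 binds.
At P = 26: D = 526.5 − 8.5(26) = 305.5, S = -54 + 5(26) = 76.
Shortage = 305.5 − 76 = 229.5.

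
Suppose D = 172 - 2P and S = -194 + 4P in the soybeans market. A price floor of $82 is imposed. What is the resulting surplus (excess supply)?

Equilibrium price would be P* = 61, so the floor at 82 binds.
At P = 82: D = 8, S = 134.
Surplus = 134 − 8 = 126.

Surplus = 126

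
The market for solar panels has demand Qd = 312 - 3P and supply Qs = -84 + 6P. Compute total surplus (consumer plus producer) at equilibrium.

Total surplus = 8100

Equilibrium: 312 - 3P = -84 + 6P gives P* = 44, Q* = 180.
Demand choke price: P = 104; supply starts at P = 14.
CS = ½(104 − 44)(180) = 5400; PS = ½(44 − 14)(180) = 2700.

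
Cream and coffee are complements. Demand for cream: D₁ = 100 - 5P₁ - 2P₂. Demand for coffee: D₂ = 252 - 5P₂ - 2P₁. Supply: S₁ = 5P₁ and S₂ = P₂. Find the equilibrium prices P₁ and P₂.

Market 1: 100 - 5P₁ - 2P₂ = 5P₁ → 10P₁ + 2P₂ = 100.
Market 2: 6P₂ + 2P₁ = 252.
Eliminating P₂: 6×(1) − 2×(2) gives 56P₁ = 96, so P₁ = 12/7.
Back-substitute into (2): P₂ = (252 − 2×12/7) / 6 = 290/7.

P₁ = 12/7, P₂ = 290/7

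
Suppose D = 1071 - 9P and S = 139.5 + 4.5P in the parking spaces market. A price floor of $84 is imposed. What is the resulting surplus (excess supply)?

Surplus = 202.5

Equilibrium price would be P* = 69, so the floor at 84 binds.
At P = 84: D = 315, S = 517.5.
Surplus = 517.5 − 315 = 202.5.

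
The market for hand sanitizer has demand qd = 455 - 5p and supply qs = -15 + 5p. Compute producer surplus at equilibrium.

Equilibrium: 455 - 5p = -15 + 5p gives p* = 47, q* = 220.
Supply starts at p = 3 (where qs = 0).
PS = ½(47 − 3)(220) = 4840.

Producer surplus = 4840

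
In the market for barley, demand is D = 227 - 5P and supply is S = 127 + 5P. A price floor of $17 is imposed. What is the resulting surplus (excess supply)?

Equilibrium price would be P* = 10, so the floor at 17 binds.
At P = 17: D = 142, S = 212.
Surplus = 212 − 142 = 70.

Surplus = 70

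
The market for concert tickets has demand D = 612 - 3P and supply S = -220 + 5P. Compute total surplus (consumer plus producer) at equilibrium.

Total surplus = 24000

Equilibrium: 612 - 3P = -220 + 5P gives P* = 104, Q* = 300.
Demand choke price: P = 204; supply starts at P = 44.
CS = ½(204 − 104)(300) = 15000; PS = ½(104 − 44)(300) = 9000.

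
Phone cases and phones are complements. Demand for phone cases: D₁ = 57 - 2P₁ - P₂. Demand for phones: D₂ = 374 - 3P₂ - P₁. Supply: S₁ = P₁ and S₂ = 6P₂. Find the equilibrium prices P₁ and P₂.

Market 1: 57 - 2P₁ - P₂ = P₁ → 3P₁ + P₂ = 57.
Market 2: 9P₂ + P₁ = 374.
Eliminating P₂: 9×(1) − 1×(2) gives 26P₁ = 139, so P₁ = 139/26.
Back-substitute into (2): P₂ = (374 − 1×139/26) / 9 = 1065/26.

P₁ = 139/26, P₂ = 1065/26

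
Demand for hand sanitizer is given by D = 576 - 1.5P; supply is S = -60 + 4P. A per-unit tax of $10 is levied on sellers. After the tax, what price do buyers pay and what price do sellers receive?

Buyers pay 1352/11, sellers receive 1242/11

Pre-tax equilibrium: P* = 1272/11, Q* = 4428/11.
Tax on sellers shifts supply to S = -60 + 4(P − 10) = -100 + 4P.
576 - 1.5P = -100 + 4P gives buyer price Pb = 1352/11; sellers receive Ps = 1352/11 − 10 = 1242/11.
New quantity: Q = 576 − 1.5(1352/11) = 4308/11.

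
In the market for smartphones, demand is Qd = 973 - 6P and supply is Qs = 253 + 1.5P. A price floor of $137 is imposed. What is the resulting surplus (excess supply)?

Surplus = 307.5

Equilibrium price would be P* = 96, so the floor at 137 binds.
At P = 137: Qd = 151, Qs = 458.5.
Surplus = 458.5 − 151 = 307.5.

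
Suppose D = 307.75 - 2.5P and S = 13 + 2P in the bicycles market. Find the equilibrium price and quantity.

P* = 65.5, Q* = 144

Set D = S: 307.75 - 2.5P = 13 + 2P.
294.75 = 4.5P, so P* = 65.5.
Q* = 307.75 − 2.5(65.5) = 144.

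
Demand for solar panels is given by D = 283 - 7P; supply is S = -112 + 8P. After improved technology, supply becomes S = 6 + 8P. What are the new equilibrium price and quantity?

P' = 277/15, Q' = 2306/15

Original equilibrium: P* = 79/3, Q* = 296/3.
New equilibrium: 283 - 7P = 6 + 8P, so 277 = 15P and P' = 277/15; Q' = 283 − 7(277/15) = 2306/15.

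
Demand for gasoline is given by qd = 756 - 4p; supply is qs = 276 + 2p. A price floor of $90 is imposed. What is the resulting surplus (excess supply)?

Surplus = 60

Equilibrium price would be p* = 80, so the floor at 90 binds.
At p = 90: qd = 396, qs = 456.
Surplus = 456 − 396 = 60.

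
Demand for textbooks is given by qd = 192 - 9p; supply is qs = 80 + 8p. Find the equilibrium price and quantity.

Set qd = qs: 192 - 9p = 80 + 8p.
112 = 17p, so p* = 112/17.
q* = 192 − 9(112/17) = 2256/17.

p* = 112/17, q* = 2256/17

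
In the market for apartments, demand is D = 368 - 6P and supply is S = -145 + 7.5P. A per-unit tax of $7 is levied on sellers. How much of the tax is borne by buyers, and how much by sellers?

Buyers bear 35/9, sellers bear 28/9

Pre-tax equilibrium: P* = 38, Q* = 140.
Tax on sellers shifts supply to S = -145 + 7.5(P − 7) = -197.5 + 7.5P.
368 - 6P = -197.5 + 7.5P gives buyer price Pb = 377/9; sellers receive Ps = 377/9 − 7 = 314/9.
New quantity: Q = 368 − 6(377/9) = 350/3.
Buyer burden = 377/9 − 38 = 35/9; seller burden = 38 − 314/9 = 28/9.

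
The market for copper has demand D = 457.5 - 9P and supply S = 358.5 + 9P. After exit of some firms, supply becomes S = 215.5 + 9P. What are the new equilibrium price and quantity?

Original equilibrium: P* = 5.5, Q* = 408.
New equilibrium: 457.5 - 9P = 215.5 + 9P, so 242 = 18P and P' = 121/9; Q' = 457.5 − 9(121/9) = 336.5.

P' = 121/9, Q' = 336.5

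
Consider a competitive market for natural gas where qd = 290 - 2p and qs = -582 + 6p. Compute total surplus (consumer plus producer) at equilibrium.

Total surplus = 1728

Equilibrium: 290 - 2p = -582 + 6p gives p* = 109, q* = 72.
Demand choke price: p = 145; supply starts at p = 97.
CS = ½(145 − 109)(72) = 1296; PS = ½(109 − 97)(72) = 432.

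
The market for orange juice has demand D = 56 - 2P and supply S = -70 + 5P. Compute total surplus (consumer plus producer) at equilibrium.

Total surplus = 140

Equilibrium: 56 - 2P = -70 + 5P gives P* = 18, Q* = 20.
Demand choke price: P = 28; supply starts at P = 14.
CS = ½(28 − 18)(20) = 100; PS = ½(18 − 14)(20) = 40.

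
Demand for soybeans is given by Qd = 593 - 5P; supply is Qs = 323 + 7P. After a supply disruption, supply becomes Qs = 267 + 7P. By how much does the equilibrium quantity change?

Original equilibrium: P* = 22.5, Q* = 480.5.
New equilibrium: 593 - 5P = 267 + 7P, so 326 = 12P and P' = 163/6; Q' = 593 − 5(163/6) = 2743/6.
Change in quantity: 2743/6 − 480.5 = -70/3.

ΔQ = -70/3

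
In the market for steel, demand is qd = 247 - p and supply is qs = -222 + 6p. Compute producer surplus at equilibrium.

Equilibrium: 247 - p = -222 + 6p gives p* = 67, q* = 180.
Supply starts at p = 37 (where qs = 0).
PS = ½(67 − 37)(180) = 2700.

Producer surplus = 2700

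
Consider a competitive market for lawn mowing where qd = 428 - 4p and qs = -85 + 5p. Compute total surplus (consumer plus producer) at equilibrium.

Total surplus = 9000

Equilibrium: 428 - 4p = -85 + 5p gives p* = 57, q* = 200.
Demand choke price: p = 107; supply starts at p = 17.
CS = ½(107 − 57)(200) = 5000; PS = ½(57 − 17)(200) = 4000.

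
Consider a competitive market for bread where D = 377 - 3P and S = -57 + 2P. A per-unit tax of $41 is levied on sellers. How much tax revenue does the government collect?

Tax revenue = 2763.4

Pre-tax equilibrium: P* = 86.8, Q* = 116.6.
Tax on sellers shifts supply to S = -57 + 2(P − 41) = -139 + 2P.
377 - 3P = -139 + 2P gives buyer price Pb = 103.2; sellers receive Ps = 103.2 − 41 = 62.2.
New quantity: Q = 377 − 3(103.2) = 67.4.
Revenue = 41 × 67.4 = 2763.4.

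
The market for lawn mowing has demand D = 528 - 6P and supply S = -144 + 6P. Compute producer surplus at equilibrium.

Equilibrium: 528 - 6P = -144 + 6P gives P* = 56, Q* = 192.
Supply starts at P = 24 (where S = 0).
PS = ½(56 − 24)(192) = 3072.

Producer surplus = 3072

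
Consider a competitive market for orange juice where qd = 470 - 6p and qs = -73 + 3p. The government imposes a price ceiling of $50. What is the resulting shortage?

Equilibrium price would be p* = 181/3, so the ceiling at 50 binds.
At p = 50: qd = 470 − 6(50) = 170, qs = -73 + 3(50) = 77.
Shortage = 170 − 77 = 93.

Shortage = 93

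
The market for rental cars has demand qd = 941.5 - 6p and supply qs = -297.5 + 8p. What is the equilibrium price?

p* = 88.5

Set qd = qs: 941.5 - 6p = -297.5 + 8p.
1239 = 14p, so p* = 88.5.
q* = 941.5 − 6(88.5) = 410.5.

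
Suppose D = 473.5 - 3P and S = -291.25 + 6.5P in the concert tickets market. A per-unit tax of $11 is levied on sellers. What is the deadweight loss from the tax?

Deadweight loss = 4719/38

Pre-tax equilibrium: P* = 80.5, Q* = 232.
Tax on sellers shifts supply to S = -291.25 + 6.5(P − 11) = -362.75 + 6.5P.
473.5 - 3P = -362.75 + 6.5P gives buyer price Pb = 3345/38; sellers receive Ps = 3345/38 − 11 = 2927/38.
New quantity: Q = 473.5 − 3(3345/38) = 3979/19.
DWL = ½ × 11 × (232 − 3979/19) = 4719/38.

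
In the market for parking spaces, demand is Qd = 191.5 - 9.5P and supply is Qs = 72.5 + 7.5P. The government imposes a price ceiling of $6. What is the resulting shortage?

Equilibrium price would be P* = 7, so the ceiling at 6 binds.
At P = 6: Qd = 191.5 − 9.5(6) = 134.5, Qs = 72.5 + 7.5(6) = 117.5.
Shortage = 134.5 − 117.5 = 17.

Shortage = 17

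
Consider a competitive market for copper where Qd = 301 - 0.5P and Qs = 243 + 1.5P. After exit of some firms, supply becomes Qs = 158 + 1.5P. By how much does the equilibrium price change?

ΔP = 42.5

Original equilibrium: P* = 29, Q* = 286.5.
New equilibrium: 301 - 0.5P = 158 + 1.5P, so 143 = 2P and P' = 71.5; Q' = 301 − 0.5(71.5) = 265.25.
Change in price: 71.5 − 29 = 42.5.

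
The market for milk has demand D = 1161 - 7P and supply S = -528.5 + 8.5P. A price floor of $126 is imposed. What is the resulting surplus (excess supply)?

Equilibrium price would be P* = 109, so the floor at 126 binds.
At P = 126: D = 279, S = 542.5.
Surplus = 542.5 − 279 = 263.5.

Surplus = 263.5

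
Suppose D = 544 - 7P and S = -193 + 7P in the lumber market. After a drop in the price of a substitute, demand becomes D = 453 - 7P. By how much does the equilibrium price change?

Original equilibrium: P* = 737/14, Q* = 175.5.
New equilibrium: 453 - 7P = -193 + 7P, so 646 = 14P and P' = 323/7; Q' = 453 − 7(323/7) = 130.
Change in price: 323/7 − 737/14 = -6.5.

ΔP = -6.5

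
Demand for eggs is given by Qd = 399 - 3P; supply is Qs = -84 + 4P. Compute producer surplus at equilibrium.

Equilibrium: 399 - 3P = -84 + 4P gives P* = 69, Q* = 192.
Supply starts at P = 21 (where Qs = 0).
PS = ½(69 − 21)(192) = 4608.

Producer surplus = 4608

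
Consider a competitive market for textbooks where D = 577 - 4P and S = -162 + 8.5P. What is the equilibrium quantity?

Set D = S: 577 - 4P = -162 + 8.5P.
739 = 12.5P, so P* = 59.12.
Q* = 577 − 4(59.12) = 340.52.

Q* = 340.52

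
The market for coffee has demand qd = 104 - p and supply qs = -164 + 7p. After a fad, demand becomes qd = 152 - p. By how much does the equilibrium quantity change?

Original equilibrium: p* = 33.5, q* = 70.5.
New equilibrium: 152 - p = -164 + 7p, so 316 = 8p and p' = 39.5; q' = 152 − 1(39.5) = 112.5.
Change in quantity: 112.5 − 70.5 = 42.

Δq = 42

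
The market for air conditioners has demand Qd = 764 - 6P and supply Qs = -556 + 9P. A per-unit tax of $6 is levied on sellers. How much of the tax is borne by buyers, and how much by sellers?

Pre-tax equilibrium: P* = 88, Q* = 236.
Tax on sellers shifts supply to Qs = -556 + 9(P − 6) = -610 + 9P.
764 - 6P = -610 + 9P gives buyer price Pb = 91.6; sellers receive Ps = 91.6 − 6 = 85.6.
New quantity: Q = 764 − 6(91.6) = 214.4.
Buyer burden = 91.6 − 88 = 3.6; seller burden = 88 − 85.6 = 2.4.

Buyers bear $3.6, sellers bear $2.4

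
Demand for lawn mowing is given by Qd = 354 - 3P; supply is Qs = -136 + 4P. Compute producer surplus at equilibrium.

Equilibrium: 354 - 3P = -136 + 4P gives P* = 70, Q* = 144.
Supply starts at P = 34 (where Qs = 0).
PS = ½(70 − 34)(144) = 2592.

Producer surplus = 2592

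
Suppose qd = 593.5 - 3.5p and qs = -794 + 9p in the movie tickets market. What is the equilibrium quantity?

q* = 205

Set qd = qs: 593.5 - 3.5p = -794 + 9p.
1387.5 = 12.5p, so p* = 111.
q* = 593.5 − 3.5(111) = 205.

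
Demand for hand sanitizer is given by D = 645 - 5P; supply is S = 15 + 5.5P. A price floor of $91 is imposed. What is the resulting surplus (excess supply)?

Equilibrium price would be P* = 60, so the floor at 91 binds.
At P = 91: D = 190, S = 515.5.
Surplus = 515.5 − 190 = 325.5.

Surplus = 325.5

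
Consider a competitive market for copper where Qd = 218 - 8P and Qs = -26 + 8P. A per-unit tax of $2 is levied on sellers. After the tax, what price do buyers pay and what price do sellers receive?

Pre-tax equilibrium: P* = 15.25, Q* = 96.
Tax on sellers shifts supply to Qs = -26 + 8(P − 2) = -42 + 8P.
218 - 8P = -42 + 8P gives buyer price Pb = 16.25; sellers receive Ps = 16.25 − 2 = 14.25.
New quantity: Q = 218 − 8(16.25) = 88.

Buyers pay $16.25, sellers receive $14.25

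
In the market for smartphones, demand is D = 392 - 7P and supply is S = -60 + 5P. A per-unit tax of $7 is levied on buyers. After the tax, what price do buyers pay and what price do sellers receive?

Buyers pay 487/12, sellers receive 403/12

Pre-tax equilibrium: P* = 113/3, Q* = 385/3.
Tax on buyers shifts demand to D = 392 − 7(P + 7) = 343 - 7P.
343 - 7P = -60 + 5P gives seller price Ps = 403/12; buyers pay Pb = 403/12 + 7 = 487/12.
New quantity: Q = 392 − 7(487/12) = 1295/12.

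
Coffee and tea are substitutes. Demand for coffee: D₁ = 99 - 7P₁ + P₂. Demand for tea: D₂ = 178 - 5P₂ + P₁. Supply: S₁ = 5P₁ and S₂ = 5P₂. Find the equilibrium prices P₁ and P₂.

Market 1: 99 - 7P₁ + P₂ = 5P₁ → 12P₁ - P₂ = 99.
Market 2: 10P₂ - P₁ = 178.
Eliminating P₂: 10×(1) + 1×(2) gives 119P₁ = 1168, so P₁ = 1168/119.
Back-substitute into (2): P₂ = (178 + 1×1168/119) / 10 = 2235/119.

P₁ = 1168/119, P₂ = 2235/119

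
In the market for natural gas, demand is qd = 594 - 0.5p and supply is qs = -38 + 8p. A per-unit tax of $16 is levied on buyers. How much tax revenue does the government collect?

Tax revenue = 149408/17

Pre-tax equilibrium: p* = 1264/17, q* = 9466/17.
Tax on buyers shifts demand to qd = 594 − 0.5(p + 16) = 586 - 0.5p.
586 - 0.5p = -38 + 8p gives seller price ps = 1248/17; buyers pay pb = 1248/17 + 16 = 1520/17.
New quantity: q = 594 − 0.5(1520/17) = 9338/17.
Revenue = 16 × 9338/17 = 149408/17.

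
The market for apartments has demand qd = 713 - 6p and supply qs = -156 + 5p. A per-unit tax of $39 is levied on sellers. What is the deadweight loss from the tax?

Pre-tax equilibrium: p* = 79, q* = 239.
Tax on sellers shifts supply to qs = -156 + 5(p − 39) = -351 + 5p.
713 - 6p = -351 + 5p gives buyer price pb = 1064/11; sellers receive ps = 1064/11 − 39 = 635/11.
New quantity: q = 713 − 6(1064/11) = 1459/11.
DWL = ½ × 39 × (239 − 1459/11) = 22815/11.

Deadweight loss = 22815/11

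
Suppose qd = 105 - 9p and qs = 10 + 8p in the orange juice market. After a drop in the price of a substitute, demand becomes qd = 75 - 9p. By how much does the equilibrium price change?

Original equilibrium: p* = 95/17, q* = 930/17.
New equilibrium: 75 - 9p = 10 + 8p, so 65 = 17p and p' = 65/17; q' = 75 − 9(65/17) = 690/17.
Change in price: 65/17 − 95/17 = -30/17.

Δp = -30/17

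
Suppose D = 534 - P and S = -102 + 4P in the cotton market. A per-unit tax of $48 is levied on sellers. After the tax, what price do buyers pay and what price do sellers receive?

Pre-tax equilibrium: P* = 127.2, Q* = 406.8.
Tax on sellers shifts supply to S = -102 + 4(P − 48) = -294 + 4P.
534 - P = -294 + 4P gives buyer price Pb = 165.6; sellers receive Ps = 165.6 − 48 = 117.6.
New quantity: Q = 534 − 1(165.6) = 368.4.

Buyers pay $165.6, sellers receive $117.6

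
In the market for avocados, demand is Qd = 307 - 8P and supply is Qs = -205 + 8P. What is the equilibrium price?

P* = 32

Set Qd = Qs: 307 - 8P = -205 + 8P.
512 = 16P, so P* = 32.
Q* = 307 − 8(32) = 51.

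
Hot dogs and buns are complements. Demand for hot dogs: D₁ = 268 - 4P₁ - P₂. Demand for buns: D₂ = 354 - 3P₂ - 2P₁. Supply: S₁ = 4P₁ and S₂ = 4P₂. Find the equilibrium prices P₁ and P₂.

Market 1: 268 - 4P₁ - P₂ = 4P₁ → 8P₁ + P₂ = 268.
Market 2: 7P₂ + 2P₁ = 354.
Eliminating P₂: 7×(1) − 1×(2) gives 54P₁ = 1522, so P₁ = 761/27.
Back-substitute into (2): P₂ = (354 − 2×761/27) / 7 = 1148/27.

P₁ = 761/27, P₂ = 1148/27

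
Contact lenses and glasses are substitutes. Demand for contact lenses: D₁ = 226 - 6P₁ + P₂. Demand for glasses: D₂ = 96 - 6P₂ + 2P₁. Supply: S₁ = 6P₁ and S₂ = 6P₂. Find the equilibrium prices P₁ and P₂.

P₁ = 1404/71, P₂ = 802/71

Market 1: 226 - 6P₁ + P₂ = 6P₁ → 12P₁ - P₂ = 226.
Market 2: 12P₂ - 2P₁ = 96.
Eliminating P₂: 12×(1) + 1×(2) gives 142P₁ = 2808, so P₁ = 1404/71.
Back-substitute into (2): P₂ = (96 + 2×1404/71) / 12 = 802/71.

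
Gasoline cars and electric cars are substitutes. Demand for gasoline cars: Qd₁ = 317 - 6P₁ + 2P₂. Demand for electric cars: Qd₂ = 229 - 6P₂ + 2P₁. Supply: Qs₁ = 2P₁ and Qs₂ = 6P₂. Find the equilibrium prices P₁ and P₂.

Market 1: 317 - 6P₁ + 2P₂ = 2P₁ → 8P₁ - 2P₂ = 317.
Market 2: 12P₂ - 2P₁ = 229.
Eliminating P₂: 12×(1) + 2×(2) gives 92P₁ = 4262, so P₁ = 2131/46.
Back-substitute into (2): P₂ = (229 + 2×2131/46) / 12 = 1233/46.

P₁ = 2131/46, P₂ = 1233/46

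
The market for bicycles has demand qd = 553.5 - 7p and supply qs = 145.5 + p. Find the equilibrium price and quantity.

Set qd = qs: 553.5 - 7p = 145.5 + p.
408 = 8p, so p* = 51.
q* = 553.5 − 7(51) = 196.5.

p* = 51, q* = 196.5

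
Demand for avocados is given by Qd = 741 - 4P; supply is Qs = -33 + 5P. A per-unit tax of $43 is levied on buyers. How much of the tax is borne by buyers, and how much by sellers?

Buyers bear 215/9, sellers bear 172/9

Pre-tax equilibrium: P* = 86, Q* = 397.
Tax on buyers shifts demand to Qd = 741 − 4(P + 43) = 569 - 4P.
569 - 4P = -33 + 5P gives seller price Ps = 602/9; buyers pay Pb = 602/9 + 43 = 989/9.
New quantity: Q = 741 − 4(989/9) = 2713/9.
Buyer burden = 989/9 − 86 = 215/9; seller burden = 86 − 602/9 = 172/9.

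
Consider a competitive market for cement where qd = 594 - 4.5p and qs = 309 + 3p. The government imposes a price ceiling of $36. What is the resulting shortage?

Shortage = 15

Equilibrium price would be p* = 38, so the ceiling at 36 binds.
At p = 36: qd = 594 − 4.5(36) = 432, qs = 309 + 3(36) = 417.
Shortage = 432 − 417 = 15.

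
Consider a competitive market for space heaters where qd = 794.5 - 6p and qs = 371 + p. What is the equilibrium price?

Set qd = qs: 794.5 - 6p = 371 + p.
423.5 = 7p, so p* = 60.5.
q* = 794.5 − 6(60.5) = 431.5.

p* = 60.5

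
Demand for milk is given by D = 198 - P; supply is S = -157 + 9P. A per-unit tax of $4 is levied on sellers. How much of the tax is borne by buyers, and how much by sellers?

Buyers bear $3.6, sellers bear $0.4

Pre-tax equilibrium: P* = 35.5, Q* = 162.5.
Tax on sellers shifts supply to S = -157 + 9(P − 4) = -193 + 9P.
198 - P = -193 + 9P gives buyer price Pb = 39.1; sellers receive Ps = 39.1 − 4 = 35.1.
New quantity: Q = 198 − 1(39.1) = 158.9.
Buyer burden = 39.1 − 35.5 = 3.6; seller burden = 35.5 − 35.1 = 0.4.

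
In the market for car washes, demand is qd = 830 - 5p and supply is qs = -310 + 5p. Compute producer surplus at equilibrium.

Producer surplus = 6760

Equilibrium: 830 - 5p = -310 + 5p gives p* = 114, q* = 260.
Supply starts at p = 62 (where qs = 0).
PS = ½(114 − 62)(260) = 6760.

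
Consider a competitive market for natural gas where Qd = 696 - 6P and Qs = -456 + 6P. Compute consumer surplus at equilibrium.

Equilibrium: 696 - 6P = -456 + 6P gives P* = 96, Q* = 120.
Demand choke price (Qd = 0): P = 116.
CS = ½(116 − 96)(120) = 1200.

Consumer surplus = 1200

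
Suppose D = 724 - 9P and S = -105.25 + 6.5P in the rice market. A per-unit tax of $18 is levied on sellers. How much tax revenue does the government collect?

Tax revenue = 97407/31

Pre-tax equilibrium: P* = 53.5, Q* = 242.5.
Tax on sellers shifts supply to S = -105.25 + 6.5(P − 18) = -222.25 + 6.5P.
724 - 9P = -222.25 + 6.5P gives buyer price Pb = 3785/62; sellers receive Ps = 3785/62 − 18 = 2669/62.
New quantity: Q = 724 − 9(3785/62) = 10823/62.
Revenue = 18 × 10823/62 = 97407/31.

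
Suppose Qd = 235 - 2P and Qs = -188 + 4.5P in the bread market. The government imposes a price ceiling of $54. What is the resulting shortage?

Shortage = 72

Equilibrium price would be P* = 846/13, so the ceiling at 54 binds.
At P = 54: Qd = 235 − 2(54) = 127, Qs = -188 + 4.5(54) = 55.
Shortage = 127 − 55 = 72.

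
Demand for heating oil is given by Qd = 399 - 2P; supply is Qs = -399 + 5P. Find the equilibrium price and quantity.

P* = 114, Q* = 171

Set Qd = Qs: 399 - 2P = -399 + 5P.
798 = 7P, so P* = 114.
Q* = 399 − 2(114) = 171.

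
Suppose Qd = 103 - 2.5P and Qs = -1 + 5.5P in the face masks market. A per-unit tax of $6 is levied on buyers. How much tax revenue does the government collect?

Pre-tax equilibrium: P* = 13, Q* = 70.5.
Tax on buyers shifts demand to Qd = 103 − 2.5(P + 6) = 88 - 2.5P.
88 - 2.5P = -1 + 5.5P gives seller price Ps = 11.125; buyers pay Pb = 11.125 + 6 = 17.125.
New quantity: Q = 103 − 2.5(17.125) = 60.1875.
Revenue = 6 × 60.1875 = 361.125.

Tax revenue = 361.125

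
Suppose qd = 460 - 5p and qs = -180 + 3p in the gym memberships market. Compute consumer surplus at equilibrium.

Consumer surplus = 360

Equilibrium: 460 - 5p = -180 + 3p gives p* = 80, q* = 60.
Demand choke price (qd = 0): p = 92.
CS = ½(92 − 80)(60) = 360.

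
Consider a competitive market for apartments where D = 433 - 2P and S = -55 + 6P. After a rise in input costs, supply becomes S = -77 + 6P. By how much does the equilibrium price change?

ΔP = 2.75

Original equilibrium: P* = 61, Q* = 311.
New equilibrium: 433 - 2P = -77 + 6P, so 510 = 8P and P' = 63.75; Q' = 433 − 2(63.75) = 305.5.
Change in price: 63.75 − 61 = 2.75.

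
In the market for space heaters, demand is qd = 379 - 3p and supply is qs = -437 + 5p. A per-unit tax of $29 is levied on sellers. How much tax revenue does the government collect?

Pre-tax equilibrium: p* = 102, q* = 73.
Tax on sellers shifts supply to qs = -437 + 5(p − 29) = -582 + 5p.
379 - 3p = -582 + 5p gives buyer price pb = 120.125; sellers receive ps = 120.125 − 29 = 91.125.
New quantity: q = 379 − 3(120.125) = 18.625.
Revenue = 29 × 18.625 = 540.125.

Tax revenue = 540.125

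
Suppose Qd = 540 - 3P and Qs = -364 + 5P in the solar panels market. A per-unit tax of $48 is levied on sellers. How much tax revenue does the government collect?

Pre-tax equilibrium: P* = 113, Q* = 201.
Tax on sellers shifts supply to Qs = -364 + 5(P − 48) = -604 + 5P.
540 - 3P = -604 + 5P gives buyer price Pb = 143; sellers receive Ps = 143 − 48 = 95.
New quantity: Q = 540 − 3(143) = 111.
Revenue = 48 × 111 = 5328.

Tax revenue = 5328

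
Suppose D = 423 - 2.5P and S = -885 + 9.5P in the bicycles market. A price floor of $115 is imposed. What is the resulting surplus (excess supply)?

Surplus = 72

Equilibrium price would be P* = 109, so the floor at 115 binds.
At P = 115: D = 135.5, S = 207.5.
Surplus = 207.5 − 135.5 = 72.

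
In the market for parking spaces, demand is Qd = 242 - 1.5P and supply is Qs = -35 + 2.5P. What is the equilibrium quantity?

Set Qd = Qs: 242 - 1.5P = -35 + 2.5P.
277 = 4P, so P* = 69.25.
Q* = 242 − 1.5(69.25) = 138.125.

Q* = 138.125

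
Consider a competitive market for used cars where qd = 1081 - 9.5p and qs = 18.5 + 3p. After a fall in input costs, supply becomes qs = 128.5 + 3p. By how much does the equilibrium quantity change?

Δq = 83.6

Original equilibrium: p* = 85, q* = 273.5.
New equilibrium: 1081 - 9.5p = 128.5 + 3p, so 952.5 = 12.5p and p' = 76.2; q' = 1081 − 9.5(76.2) = 357.1.
Change in quantity: 357.1 − 273.5 = 83.6.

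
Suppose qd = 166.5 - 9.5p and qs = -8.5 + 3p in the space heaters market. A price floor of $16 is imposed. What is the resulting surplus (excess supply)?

Surplus = 25

Equilibrium price would be p* = 14, so the floor at 16 binds.
At p = 16: qd = 14.5, qs = 39.5.
Surplus = 39.5 − 14.5 = 25.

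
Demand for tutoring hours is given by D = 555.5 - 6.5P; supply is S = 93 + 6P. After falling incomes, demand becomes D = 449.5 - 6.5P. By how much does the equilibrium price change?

ΔP = -8.48

Original equilibrium: P* = 37, Q* = 315.
New equilibrium: 449.5 - 6.5P = 93 + 6P, so 356.5 = 12.5P and P' = 28.52; Q' = 449.5 − 6.5(28.52) = 264.12.
Change in price: 28.52 − 37 = -8.48.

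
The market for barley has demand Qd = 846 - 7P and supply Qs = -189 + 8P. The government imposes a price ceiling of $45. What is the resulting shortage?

Shortage = 360

Equilibrium price would be P* = 69, so the ceiling at 45 binds.
At P = 45: Qd = 846 − 7(45) = 531, Qs = -189 + 8(45) = 171.
Shortage = 531 − 171 = 360.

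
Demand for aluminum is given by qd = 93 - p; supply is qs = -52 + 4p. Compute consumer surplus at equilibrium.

Equilibrium: 93 - p = -52 + 4p gives p* = 29, q* = 64.
Demand choke price (qd = 0): p = 93.
CS = ½(93 − 29)(64) = 2048.

Consumer surplus = 2048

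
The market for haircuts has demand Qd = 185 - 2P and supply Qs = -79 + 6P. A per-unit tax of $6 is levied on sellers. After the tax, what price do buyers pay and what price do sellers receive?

Buyers pay $37.5, sellers receive $31.5

Pre-tax equilibrium: P* = 33, Q* = 119.
Tax on sellers shifts supply to Qs = -79 + 6(P − 6) = -115 + 6P.
185 - 2P = -115 + 6P gives buyer price Pb = 37.5; sellers receive Ps = 37.5 − 6 = 31.5.
New quantity: Q = 185 − 2(37.5) = 110.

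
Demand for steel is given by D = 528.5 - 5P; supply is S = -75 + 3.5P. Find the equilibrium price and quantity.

Set D = S: 528.5 - 5P = -75 + 3.5P.
603.5 = 8.5P, so P* = 71.
Q* = 528.5 − 5(71) = 173.5.

P* = 71, Q* = 173.5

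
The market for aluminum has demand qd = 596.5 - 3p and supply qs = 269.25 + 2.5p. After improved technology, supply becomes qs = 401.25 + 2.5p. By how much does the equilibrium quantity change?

Original equilibrium: p* = 59.5, q* = 418.
New equilibrium: 596.5 - 3p = 401.25 + 2.5p, so 195.25 = 5.5p and p' = 35.5; q' = 596.5 − 3(35.5) = 490.
Change in quantity: 490 − 418 = 72.

Δq = 72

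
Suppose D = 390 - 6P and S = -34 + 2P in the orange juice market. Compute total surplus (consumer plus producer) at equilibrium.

Total surplus = 1728

Equilibrium: 390 - 6P = -34 + 2P gives P* = 53, Q* = 72.
Demand choke price: P = 65; supply starts at P = 17.
CS = ½(65 − 53)(72) = 432; PS = ½(53 − 17)(72) = 1296.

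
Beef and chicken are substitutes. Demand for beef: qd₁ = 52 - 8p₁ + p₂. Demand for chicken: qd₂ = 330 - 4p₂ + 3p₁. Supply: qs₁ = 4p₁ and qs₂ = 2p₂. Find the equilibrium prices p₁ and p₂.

Market 1: 52 - 8p₁ + p₂ = 4p₁ → 12p₁ - p₂ = 52.
Market 2: 6p₂ - 3p₁ = 330.
Eliminating p₂: 6×(1) + 1×(2) gives 69p₁ = 642, so p₁ = 214/23.
Back-substitute into (2): p₂ = (330 + 3×214/23) / 6 = 1372/23.

p₁ = 214/23, p₂ = 1372/23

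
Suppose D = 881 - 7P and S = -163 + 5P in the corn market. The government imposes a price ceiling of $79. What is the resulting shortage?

Shortage = 96

Equilibrium price would be P* = 87, so the ceiling at 79 binds.
At P = 79: D = 881 − 7(79) = 328, S = -163 + 5(79) = 232.
Shortage = 328 − 232 = 96.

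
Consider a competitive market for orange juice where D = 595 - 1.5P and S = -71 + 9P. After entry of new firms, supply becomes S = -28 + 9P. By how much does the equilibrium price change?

Original equilibrium: P* = 444/7, Q* = 3499/7.
New equilibrium: 595 - 1.5P = -28 + 9P, so 623 = 10.5P and P' = 178/3; Q' = 595 − 1.5(178/3) = 506.
Change in price: 178/3 − 444/7 = -86/21.

ΔP = -86/21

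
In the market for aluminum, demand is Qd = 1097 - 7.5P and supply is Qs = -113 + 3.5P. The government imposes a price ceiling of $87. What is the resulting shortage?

Shortage = 253

Equilibrium price would be P* = 110, so the ceiling at 87 binds.
At P = 87: Qd = 1097 − 7.5(87) = 444.5, Qs = -113 + 3.5(87) = 191.5.
Shortage = 444.5 − 191.5 = 253.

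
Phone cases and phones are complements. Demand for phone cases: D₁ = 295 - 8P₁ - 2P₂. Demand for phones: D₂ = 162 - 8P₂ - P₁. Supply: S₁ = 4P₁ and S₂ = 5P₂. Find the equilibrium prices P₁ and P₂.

Market 1: 295 - 8P₁ - 2P₂ = 4P₁ → 12P₁ + 2P₂ = 295.
Market 2: 13P₂ + P₁ = 162.
Eliminating P₂: 13×(1) − 2×(2) gives 154P₁ = 3511, so P₁ = 3511/154.
Back-substitute into (2): P₂ = (162 − 1×3511/154) / 13 = 1649/154.

P₁ = 3511/154, P₂ = 1649/154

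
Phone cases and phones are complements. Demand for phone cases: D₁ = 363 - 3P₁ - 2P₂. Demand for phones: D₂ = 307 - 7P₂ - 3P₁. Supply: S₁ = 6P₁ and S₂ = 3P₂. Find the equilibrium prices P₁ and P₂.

P₁ = 754/21, P₂ = 279/14

Market 1: 363 - 3P₁ - 2P₂ = 6P₁ → 9P₁ + 2P₂ = 363.
Market 2: 10P₂ + 3P₁ = 307.
Eliminating P₂: 10×(1) − 2×(2) gives 84P₁ = 3016, so P₁ = 754/21.
Back-substitute into (2): P₂ = (307 − 3×754/21) / 10 = 279/14.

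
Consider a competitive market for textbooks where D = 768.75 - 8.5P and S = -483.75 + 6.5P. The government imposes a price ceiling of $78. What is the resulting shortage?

Equilibrium price would be P* = 83.5, so the ceiling at 78 binds.
At P = 78: D = 768.75 − 8.5(78) = 105.75, S = -483.75 + 6.5(78) = 23.25.
Shortage = 105.75 − 23.25 = 82.5.

Shortage = 82.5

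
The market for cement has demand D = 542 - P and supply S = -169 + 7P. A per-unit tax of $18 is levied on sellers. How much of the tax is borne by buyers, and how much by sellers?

Pre-tax equilibrium: P* = 88.875, Q* = 453.125.
Tax on sellers shifts supply to S = -169 + 7(P − 18) = -295 + 7P.
542 - P = -295 + 7P gives buyer price Pb = 104.625; sellers receive Ps = 104.625 − 18 = 86.625.
New quantity: Q = 542 − 1(104.625) = 437.375.
Buyer burden = 104.625 − 88.875 = 15.75; seller burden = 88.875 − 86.625 = 2.25.

Buyers bear $15.75, sellers bear $2.25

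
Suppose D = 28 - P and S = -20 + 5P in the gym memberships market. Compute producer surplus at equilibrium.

Equilibrium: 28 - P = -20 + 5P gives P* = 8, Q* = 20.
Supply starts at P = 4 (where S = 0).
PS = ½(8 − 4)(20) = 40.

Producer surplus = 40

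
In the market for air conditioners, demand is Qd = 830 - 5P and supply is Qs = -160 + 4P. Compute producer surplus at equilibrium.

Producer surplus = 9800

Equilibrium: 830 - 5P = -160 + 4P gives P* = 110, Q* = 280.
Supply starts at P = 40 (where Qs = 0).
PS = ½(110 − 40)(280) = 9800.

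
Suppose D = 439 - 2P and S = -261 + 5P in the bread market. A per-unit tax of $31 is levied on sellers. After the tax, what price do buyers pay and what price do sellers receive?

Buyers pay 855/7, sellers receive 638/7

Pre-tax equilibrium: P* = 100, Q* = 239.
Tax on sellers shifts supply to S = -261 + 5(P − 31) = -416 + 5P.
439 - 2P = -416 + 5P gives buyer price Pb = 855/7; sellers receive Ps = 855/7 − 31 = 638/7.
New quantity: Q = 439 − 2(855/7) = 1363/7.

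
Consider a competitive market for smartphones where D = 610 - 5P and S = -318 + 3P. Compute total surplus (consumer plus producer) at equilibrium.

Total surplus = 240

Equilibrium: 610 - 5P = -318 + 3P gives P* = 116, Q* = 30.
Demand choke price: P = 122; supply starts at P = 106.
CS = ½(122 − 116)(30) = 90; PS = ½(116 − 106)(30) = 150.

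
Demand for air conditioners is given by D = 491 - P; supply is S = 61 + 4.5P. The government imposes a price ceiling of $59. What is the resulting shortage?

Equilibrium price would be P* = 860/11, so the ceiling at 59 binds.
At P = 59: D = 491 − 1(59) = 432, S = 61 + 4.5(59) = 326.5.
Shortage = 432 − 326.5 = 105.5.

Shortage = 105.5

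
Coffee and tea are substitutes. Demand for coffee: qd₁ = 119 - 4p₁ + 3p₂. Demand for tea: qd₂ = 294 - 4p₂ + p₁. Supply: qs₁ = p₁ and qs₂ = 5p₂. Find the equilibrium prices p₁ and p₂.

Market 1: 119 - 4p₁ + 3p₂ = p₁ → 5p₁ - 3p₂ = 119.
Market 2: 9p₂ - p₁ = 294.
Eliminating p₂: 9×(1) + 3×(2) gives 42p₁ = 1953, so p₁ = 46.5.
Back-substitute into (2): p₂ = (294 + 1×46.5) / 9 = 227/6.

p₁ = 46.5, p₂ = 227/6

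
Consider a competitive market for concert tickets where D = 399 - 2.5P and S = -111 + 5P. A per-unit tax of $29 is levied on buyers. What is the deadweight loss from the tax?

Pre-tax equilibrium: P* = 68, Q* = 229.
Tax on buyers shifts demand to D = 399 − 2.5(P + 29) = 326.5 - 2.5P.
326.5 - 2.5P = -111 + 5P gives seller price Ps = 175/3; buyers pay Pb = 175/3 + 29 = 262/3.
New quantity: Q = 399 − 2.5(262/3) = 542/3.
DWL = ½ × 29 × (229 − 542/3) = 4205/6.

Deadweight loss = 4205/6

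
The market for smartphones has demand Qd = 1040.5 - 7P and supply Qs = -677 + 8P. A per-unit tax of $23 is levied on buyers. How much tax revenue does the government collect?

Pre-tax equilibrium: P* = 114.5, Q* = 239.
Tax on buyers shifts demand to Qd = 1040.5 − 7(P + 23) = 879.5 - 7P.
879.5 - 7P = -677 + 8P gives seller price Ps = 3113/30; buyers pay Pb = 3113/30 + 23 = 3803/30.
New quantity: Q = 1040.5 − 7(3803/30) = 2297/15.
Revenue = 23 × 2297/15 = 52831/15.

Tax revenue = 52831/15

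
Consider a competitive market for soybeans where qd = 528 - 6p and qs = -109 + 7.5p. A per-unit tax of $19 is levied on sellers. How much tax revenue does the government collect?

Pre-tax equilibrium: p* = 1274/27, q* = 2204/9.
Tax on sellers shifts supply to qs = -109 + 7.5(p − 19) = -251.5 + 7.5p.
528 - 6p = -251.5 + 7.5p gives buyer price pb = 1559/27; sellers receive ps = 1559/27 − 19 = 1046/27.
New quantity: q = 528 − 6(1559/27) = 1634/9.
Revenue = 19 × 1634/9 = 31046/9.

Tax revenue = 31046/9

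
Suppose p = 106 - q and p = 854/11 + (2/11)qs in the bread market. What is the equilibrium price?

Set the two price expressions equal: 106 - q = 854/11 + (2/11)q.
312/11 = (13/11)q, so q* = 24.
p* = 106 − (1)(24) = 82.

p* = 82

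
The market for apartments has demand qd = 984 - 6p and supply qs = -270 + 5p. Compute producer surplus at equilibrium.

Equilibrium: 984 - 6p = -270 + 5p gives p* = 114, q* = 300.
Supply starts at p = 54 (where qs = 0).
PS = ½(114 − 54)(300) = 9000.

Producer surplus = 9000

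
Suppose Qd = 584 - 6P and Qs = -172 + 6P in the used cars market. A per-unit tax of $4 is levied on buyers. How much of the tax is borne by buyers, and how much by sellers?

Buyers bear $2, sellers bear $2

Pre-tax equilibrium: P* = 63, Q* = 206.
Tax on buyers shifts demand to Qd = 584 − 6(P + 4) = 560 - 6P.
560 - 6P = -172 + 6P gives seller price Ps = 61; buyers pay Pb = 61 + 4 = 65.
New quantity: Q = 584 − 6(65) = 194.
Buyer burden = 65 − 63 = 2; seller burden = 63 − 61 = 2.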